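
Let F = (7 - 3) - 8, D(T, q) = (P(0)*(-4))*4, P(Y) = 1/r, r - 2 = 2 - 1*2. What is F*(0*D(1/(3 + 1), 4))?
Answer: 0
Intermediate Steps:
r = 2 (r = 2 + (2 - 1*2) = 2 + (2 - 2) = 2 + 0 = 2)
P(Y) = 1/2
D(T, q) = -8 (D(T, q) = ((1/2)*(-4))*4 = -2*4 = -8)
F = -4 (F = 4 - 8 = -4)
F*(0*D(1/(3 + 1), 4)) = -0*(-8) = -4*0 = 0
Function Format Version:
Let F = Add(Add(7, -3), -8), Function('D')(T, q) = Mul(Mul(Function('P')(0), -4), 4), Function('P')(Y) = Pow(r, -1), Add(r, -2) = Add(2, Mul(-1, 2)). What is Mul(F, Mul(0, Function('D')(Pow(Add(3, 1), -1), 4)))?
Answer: 0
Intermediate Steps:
r = 2 (r = Add(2, Add(2, Mul(-1, 2))) = Add(2, Add(2, -2)) = Add(2, 0) = 2)
Function('P')(Y) = Rational(1, 2) (Function('P')(Y) = Pow(2, -1) = Rational(1, 2))
Function('D')(T, q) = -8 (Function('D')(T, q) = Mul(Mul(Rational(1, 2), -4), 4) = Mul(-2, 4) = -8)
F = -4 (F = Add(4, -8) = -4)
Mul(F, Mul(0, Function('D')(Pow(Add(3, 1), -1), 4))) = Mul(-4, Mul(0, -8)) = Mul(-4, 0) = 0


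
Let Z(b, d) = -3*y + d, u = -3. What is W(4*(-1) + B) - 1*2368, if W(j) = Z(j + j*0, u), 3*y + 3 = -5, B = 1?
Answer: -2363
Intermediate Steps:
y = -8/3 (y = -1 + (⅓)*(-5) = -1 - 5/3 = -8/3 ≈ -2.6667)
Z(b, d) = 8 + d (Z(b, d) = -3*(-8/3) + d = 8 + d)
W(j) = 5 (W(j) = 8 - 3 = 5)
W(4*(-1) + B) - 1*2368 = 5 - 1*2368 = 5 - 2368 = -2363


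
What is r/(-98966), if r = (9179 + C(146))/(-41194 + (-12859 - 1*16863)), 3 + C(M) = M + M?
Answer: 2367/1754568214 ≈ 1.3490e-6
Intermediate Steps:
C(M) = -3 + 2*M (C(M) = -3 + (M + M) = -3 + 2*M)
r = -2367/17729 (r = (9179 + (-3 + 2*146))/(-41194 + (-12859 - 1*16863)) = (9179 + (-3 + 292))/(-41194 + (-12859 - 16863)) = (9179 + 289)/(-41194 - 29722) = 9468/(-70916) = 9468*(-1/70916) = -2367/17729 ≈ -0.13351)
r/(-98966) = -2367/17729/(-98966) = -2367/17729*(-1/98966) = 2367/1754568214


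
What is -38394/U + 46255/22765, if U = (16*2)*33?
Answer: -948499/27632 ≈ -34.326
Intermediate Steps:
U = 1056 (U = 32*33 = 1056)
-38394/U + 46255/22765 = -38394/1056 + 46255/22765 = -38394*1/1056 + 46255*(1/22765) = -6399/176 + 319/157 = -948499/27632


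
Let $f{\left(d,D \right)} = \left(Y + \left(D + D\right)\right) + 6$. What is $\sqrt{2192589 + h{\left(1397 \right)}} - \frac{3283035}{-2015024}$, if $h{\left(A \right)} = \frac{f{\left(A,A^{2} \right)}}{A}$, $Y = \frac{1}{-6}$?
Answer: $\frac{3283035}{2015024} + \frac{\sqrt{154243052258262}}{8382} \approx 1483.3$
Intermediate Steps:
$Y = - \frac{1}{6} \approx -0.16667$
$f{\left(d,D \right)} = \frac{35}{6} + 2 D$ ($f{\left(d,D \right)} = \left(- \frac{1}{6} + \left(D + D\right)\right) + 6 = \left(- \frac{1}{6} + 2 D\right) + 6 = \frac{35}{6} + 2 D$)
$h{\left(A \right)} = \frac{\frac{35}{6} + 2 A^{2}}{A}$
$\sqrt{2192589 + h{\left(1397 \right)}} - \frac{3283035}{-2015024} = \sqrt{2192589 + \left(2 \cdot 1397 + \frac{35}{6 \cdot 1397}\right)} - \frac{3283035}{-2015024} = \sqrt{2192589 + \left(2794 + \frac{35}{6} \cdot \frac{1}{1397}\right)} - 3283035 \left(- \frac{1}{2015024}\right) = \sqrt{2192589 + \left(2794 + \frac{35}{8382}\right)} - - \frac{3283035}{2015024} = \sqrt{2192589 + \frac{23419343}{8382}} + \frac{3283035}{2015024} = \sqrt{\frac{18401700341}{8382}} + \frac{3283035}{2015024} = \frac{\sqrt{154243052258262}}{8382} + \frac{3283035}{2015024} = \frac{3283035}{2015024} + \frac{\sqrt{154243052258262}}{8382}$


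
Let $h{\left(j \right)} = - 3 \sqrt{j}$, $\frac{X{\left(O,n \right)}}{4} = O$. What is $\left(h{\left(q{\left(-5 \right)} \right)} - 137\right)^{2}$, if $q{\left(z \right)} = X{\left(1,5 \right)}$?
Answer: $20449$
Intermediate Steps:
$X{\left(O,n \right)} = 4 O$
$q{\left(z \right)} = 4$ ($q{\left(z \right)} = 4 \cdot 1 = 4$)
$\left(h{\left(q{\left(-5 \right)} \right)} - 137\right)^{2} = \left(- 3 \sqrt{4} - 137\right)^{2} = \left(\left(-3\right) 2 - 137\right)^{2} = \left(-6 - 137\right)^{2} = \left(-143\right)^{2} = 20449$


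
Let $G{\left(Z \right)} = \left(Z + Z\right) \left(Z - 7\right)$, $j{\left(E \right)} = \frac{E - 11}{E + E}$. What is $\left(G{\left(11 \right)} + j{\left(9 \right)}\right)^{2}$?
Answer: $\frac{625681}{81} \approx 7724.5$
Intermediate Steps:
$j{\left(E \right)} = \frac{-11 + E}{2 E}$
$G{\left(Z \right)} = 2 Z \left(-7 + Z\right)$
$\left(G{\left(11 \right)} + j{\left(9 \right)}\right)^{2} = \left(2 \cdot 11 \left(-7 + 11\right) + \frac{-11 + 9}{2 \cdot 9}\right)^{2} = \left(2 \cdot 11 \cdot 4 + \frac{1}{2} \cdot \frac{1}{9} \left(-2\right)\right)^{2} = \left(88 - \frac{1}{9}\right)^{2} = \left(\frac{791}{9}\right)^{2} = \frac{625681}{81}$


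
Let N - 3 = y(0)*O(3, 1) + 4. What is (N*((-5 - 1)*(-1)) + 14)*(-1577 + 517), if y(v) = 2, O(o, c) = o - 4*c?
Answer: -46640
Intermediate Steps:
N = 5 (N = 3 + (2*(3 - 4*1) + 4) = 3 + (2*(3 - 4) + 4) = 3 + (2*(-1) + 4) = 3 + (-2 + 4) = 3 + 2 = 5)
(N*((-5 - 1)*(-1)) + 14)*(-1577 + 517) = (5*((-5 - 1)*(-1)) + 14)*(-1577 + 517) = (5*(-6*(-1)) + 14)*(-1060) = (5*6 + 14)*(-1060) = (30 + 14)*(-1060) = 44*(-1060) = -46640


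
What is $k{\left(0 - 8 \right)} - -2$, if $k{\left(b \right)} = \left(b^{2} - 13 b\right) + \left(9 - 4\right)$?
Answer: $175$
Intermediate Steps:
$k{\left(b \right)} = 5 + b^{2} - 13 b$ ($k{\left(b \right)} = \left(b^{2} - 13 b\right) + 5 = 5 + b^{2} - 13 b$)
$k{\left(0 - 8 \right)} - -2 = \left(5 + \left(0 - 8\right)^{2} - 13 \left(0 - 8\right)\right) - -2 = \left(5 + \left(-8\right)^{2} - -104\right) + 2 = \left(5 + 64 + 104\right) + 2 = 173 + 2 = 175$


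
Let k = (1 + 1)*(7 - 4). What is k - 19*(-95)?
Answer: 1811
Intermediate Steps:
k = 6 (k = 2*3 = 6)
k - 19*(-95) = 6 - 19*(-95) = 6 + 1805 = 1811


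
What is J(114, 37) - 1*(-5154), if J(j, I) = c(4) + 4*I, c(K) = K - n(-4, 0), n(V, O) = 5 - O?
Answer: 5301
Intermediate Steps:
c(K) = -5 + K (c(K) = K - (5 - 1*0) = K - (5 + 0) = K - 1*5 = K - 5 = -5 + K)
J(j, I) = -1 + 4*I (J(j, I) = (-5 + 4) + 4*I = -1 + 4*I)
J(114, 37) - 1*(-5154) = (-1 + 4*37) - 1*(-5154) = (-1 + 148) + 5154 = 147 + 5154 = 5301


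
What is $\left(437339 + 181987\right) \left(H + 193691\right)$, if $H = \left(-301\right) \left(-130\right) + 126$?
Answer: $144270133722$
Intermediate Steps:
$H = 39256$ ($H = 39130 + 126 = 39256$)
$\left(437339 + 181987\right) \left(H + 193691\right) = \left(437339 + 181987\right) \left(39256 + 193691\right) = 619326 \cdot 232947 = 144270133722$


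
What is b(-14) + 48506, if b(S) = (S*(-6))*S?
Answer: 47330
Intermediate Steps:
b(S) = -6*S² (b(S) = (-6*S)*S = -6*S²)
b(-14) + 48506 = -6*(-14)² + 48506 = -6*196 + 48506 = -1176 + 48506 = 47330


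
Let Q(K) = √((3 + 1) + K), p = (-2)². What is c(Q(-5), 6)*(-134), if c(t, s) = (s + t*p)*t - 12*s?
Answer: 10184 - 804*I ≈ 10184.0 - 804.0*I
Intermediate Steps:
p = 4
Q(K) = √(4 + K)
c(t, s) = -12*s + t*(s + 4*t) (c(t, s) = (s + t*4)*t - 12*s = (s + 4*t)*t - 12*s = t*(s + 4*t) - 12*s = -12*s + t*(s + 4*t))
c(Q(-5), 6)*(-134) = (-12*6 + 4*(√(4 - 5))² + 6*√(4 - 5))*(-134) = (-72 + 4*(√(-1))² + 6*√(-1))*(-134) = (-72 + 4*I² + 6*I)*(-134) = (-72 + 4*(-1) + 6*I)*(-134) = (-72 - 4 + 6*I)*(-134) = (-76 + 6*I)*(-134) = 10184 - 804*I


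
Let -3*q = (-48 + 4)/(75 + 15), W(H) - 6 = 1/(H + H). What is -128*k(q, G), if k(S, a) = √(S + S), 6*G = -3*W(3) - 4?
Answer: -256*√165/45 ≈ -73.075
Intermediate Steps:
W(H) = 6 + 1/(2*H) (W(H) = 6 + 1/(H + H) = 6 + 1/(2*H))
G = -15/4 (G = (-3*(6 + (½)/3) - 4)/6 = (-3*(6 + (½)*(⅓)) - 4)/6 = (-3*(6 + ⅙) - 4)/6 = (-3*37/6 - 4)/6 = (-37/2 - 4)/6 = (⅙)*(-45/2) = -15/4 ≈ -3.7500)
q = 22/135 (q = -(-48 + 4)/(3*(75 + 15)) = -(-44)/(3*90) = -⅓*(-22/45) = 22/135 ≈ 0.16296)
k(S, a) = √2*√S (k(S, a) = √(2*S) = √2*√S)
-128*k(q, G) = -128*√2*√(22/135) = -128*√2*√330/45 = -256*√165/45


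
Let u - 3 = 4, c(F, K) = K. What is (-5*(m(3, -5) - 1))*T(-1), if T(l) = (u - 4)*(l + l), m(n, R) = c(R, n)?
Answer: 60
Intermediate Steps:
m(n, R) = n
u = 7 (u = 3 + 4 = 7)
T(l) = 6*l (T(l) = (7 - 4)*(l + l) = 3*(2*l) = 6*l)
(-5*(m(3, -5) - 1))*T(-1) = (-5*(3 - 1))*(6*(-1)) = -5*2*(-6) = -10*(-6) = 60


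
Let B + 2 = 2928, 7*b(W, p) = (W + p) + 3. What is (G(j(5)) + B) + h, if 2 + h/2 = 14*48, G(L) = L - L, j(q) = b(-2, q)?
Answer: 4266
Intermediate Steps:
b(W, p) = 3/7 + W/7 + p/7 (b(W, p) = ((W + p) + 3)/7 = (3 + W + p)/7 = 3/7 + W/7 + p/7)
j(q) = 1/7 + q/7 (j(q) = 3/7 + (1/7)*(-2) + q/7 = 3/7 - 2/7 + q/7 = 1/7 + q/7)
G(L) = 0
h = 1340 (h = -4 + 2*(14*48) = -4 + 2*672 = -4 + 1344 = 1340)
B = 2926 (B = -2 + 2928 = 2926)
(G(j(5)) + B) + h = (0 + 2926) + 1340 = 2926 + 1340 = 4266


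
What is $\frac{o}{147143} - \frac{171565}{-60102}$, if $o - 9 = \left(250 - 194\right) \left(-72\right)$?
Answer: $\frac{25002798449}{8843588586} \approx 2.8272$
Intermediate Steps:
$o = -4023$ ($o = 9 + \left(250 - 194\right) \left(-72\right) = 9 + 56 \left(-72\right) = 9 - 4032 = -4023$)
$\frac{o}{147143} - \frac{171565}{-60102} = - \frac{4023}{147143} - \frac{171565}{-60102} = \left(-4023\right) \frac{1}{147143} - - \frac{171565}{60102} = - \frac{4023}{147143} + \frac{171565}{60102} = \frac{25002798449}{8843588586}$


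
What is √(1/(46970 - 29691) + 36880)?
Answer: √11011034473359/17279 ≈ 192.04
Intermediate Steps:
√(1/(46970 - 29691) + 36880) = √(1/17279 + 36880) = √(637249521/17279) = √11011034473359/17279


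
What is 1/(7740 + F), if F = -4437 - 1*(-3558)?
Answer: 1/6861 ≈ 0.00014575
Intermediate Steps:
F = -879 (F = -4437 + 3558 = -879)
1/(7740 + F) = 1/(7740 - 879) = 1/6861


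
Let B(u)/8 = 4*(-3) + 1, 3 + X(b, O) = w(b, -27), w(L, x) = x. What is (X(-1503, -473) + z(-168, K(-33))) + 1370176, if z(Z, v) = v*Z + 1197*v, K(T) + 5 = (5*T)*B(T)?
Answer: 16306081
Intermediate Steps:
X(b, O) = -30 (X(b, O) = -3 - 27 = -30)
B(u) = -88 (B(u) = 8*(4*(-3) + 1) = 8*(-12 + 1) = 8*(-11) = -88)
K(T) = -5 - 440*T (K(T) = -5 + (5*T)*(-88) = -5 - 440*T)
z(Z, v) = 1197*v + Z*v (z(Z, v) = Z*v + 1197*v = 1197*v + Z*v)
(X(-1503, -473) + z(-168, K(-33))) + 1370176 = (-30 + (-5 - 440*(-33))*(1197 - 168)) + 1370176 = (-30 + (-5 + 14520)*1029) + 1370176 = (-30 + 14515*1029) + 1370176 = (-30 + 14935935) + 1370176 = 14935905 + 1370176 = 16306081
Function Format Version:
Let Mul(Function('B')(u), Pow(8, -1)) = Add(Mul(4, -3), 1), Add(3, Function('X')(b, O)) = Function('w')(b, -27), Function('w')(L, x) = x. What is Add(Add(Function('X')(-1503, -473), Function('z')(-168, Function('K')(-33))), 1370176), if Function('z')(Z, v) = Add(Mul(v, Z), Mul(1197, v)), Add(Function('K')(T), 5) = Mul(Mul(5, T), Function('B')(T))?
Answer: 16306081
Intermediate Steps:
Function('X')(b, O) = -30 (Function('X')(b, O) = Add(-3, -27) = -30)
Function('B')(u) = -88 (Function('B')(u) = Mul(8, Add(Mul(4, -3), 1)) = Mul(8, Add(-12, 1)) = Mul(8, -11) = -88)
Function('K')(T) = Add(-5, Mul(-440, T)) (Function('K')(T) = Add(-5, Mul(Mul(5, T), -88)) = Add(-5, Mul(-440, T)))
Function('z')(Z, v) = Add(Mul(1197, v), Mul(Z, v)) (Function('z')(Z, v) = Add(Mul(Z, v), Mul(1197, v)) = Add(Mul(1197, v), Mul(Z, v)))
Add(Add(Function('X')(-1503, -473), Function('z')(-168, Function('K')(-33))), 1370176) = Add(Add(-30, Mul(Add(-5, Mul(-440, -33)), Add(1197, -168))), 1370176) = Add(Add(-30, Mul(Add(-5, 14520), 1029)), 1370176) = Add(Add(-30, Mul(14515, 1029)), 1370176) = Add(Add(-30, 14935935), 1370176) = Add(14935905, 1370176) = 16306081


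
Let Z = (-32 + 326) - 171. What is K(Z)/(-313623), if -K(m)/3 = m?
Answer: 41/34847 ≈ 0.0011766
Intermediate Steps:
Z = 123 (Z = 294 - 171 = 123)
K(m) = -3*m
K(Z)/(-313623) = -3*123/(-313623) = -369*(-1/313623) = 41/34847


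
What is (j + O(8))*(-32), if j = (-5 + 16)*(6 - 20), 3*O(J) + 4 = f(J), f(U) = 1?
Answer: 4960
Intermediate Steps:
O(J) = -1 (O(J) = -4/3 + (⅓)*1 = -4/3 + ⅓ = -1)
j = -154 (j = 11*(-14) = -154)
(j + O(8))*(-32) = (-154 - 1)*(-32) = -155*(-32) = 4960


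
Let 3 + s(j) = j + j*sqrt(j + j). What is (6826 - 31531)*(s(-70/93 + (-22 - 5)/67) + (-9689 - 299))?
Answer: 512720339670/2077 + 19766745*I*sqrt(89738862)/4313929 ≈ 2.4686e+8 + 43406.0*I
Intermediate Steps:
s(j) = -3 + j + sqrt(2)*j**(3/2) (s(j) = -3 + (j + j*sqrt(j + j)) = -3 + (j + j*sqrt(2*j)) = -3 + (j + j*(sqrt(2)*sqrt(j))) = -3 + (j + sqrt(2)*j**(3/2)) = -3 + j + sqrt(2)*j**(3/2))
(6826 - 31531)*(s(-70/93 + (-22 - 5)/67) + (-9689 - 299)) = (6826 - 31531)*((-3 + (-70/93 + (-22 - 5)/67) + sqrt(2)*(-70/93 + (-22 - 5)/67)**(3/2)) + (-9689 - 299)) = -24705*((-3 + (-70*1/93 - 27*1/67) + sqrt(2)*(-70*1/93 - 27*1/67)**(3/2)) - 9988) = -24705*((-3 + (-70/93 - 27/67) + sqrt(2)*(-70/93 - 27/67)**(3/2)) - 9988) = -24705*((-3 - 7201/6231 + sqrt(2)*(-7201/6231)**(3/2)) - 9988) = -24705*((-3 - 7201/6231 + sqrt(2)*(-7201*I*sqrt(44869431)/38825361)) - 9988) = -24705*((-3 - 7201/6231 - 7201*I*sqrt(89738862)/38825361) - 9988) = -24705*((-25894/6231 - 7201*I*sqrt(89738862)/38825361) - 9988) = -24705*(-62261122/6231 - 7201*I*sqrt(89738862)/38825361) = 512720339670/2077 + 19766745*I*sqrt(89738862)/4313929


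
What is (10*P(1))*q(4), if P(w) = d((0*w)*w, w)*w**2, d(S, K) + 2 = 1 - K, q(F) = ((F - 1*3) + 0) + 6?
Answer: -140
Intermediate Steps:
q(F) = 3 + F (q(F) = ((F - 3) + 0) + 6 = ((-3 + F) + 0) + 6 = (-3 + F) + 6 = 3 + F)
d(S, K) = -1 - K (d(S, K) = -2 + (1 - K) = -1 - K)
P(w) = w**2*(-1 - w) (P(w) = (-1 - w)*w**2 = w**2*(-1 - w))
(10*P(1))*q(4) = (10*(1**2*(-1 - 1*1)))*(3 + 4) = (10*(1*(-1 - 1)))*7 = (10*(1*(-2)))*7 = (10*(-2))*7 = -20*7 = -140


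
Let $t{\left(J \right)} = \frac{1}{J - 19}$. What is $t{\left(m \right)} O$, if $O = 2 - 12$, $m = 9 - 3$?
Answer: $\frac{10}{13} \approx 0.76923$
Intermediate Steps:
$m = 6$ ($m = 9 - 3 = 6$)
$O = -10$
$t{\left(J \right)} = \frac{1}{-19 + J}$
$t{\left(m \right)} O = \frac{1}{-19 + 6} \left(-10\right) = \frac{1}{-13} \left(-10\right) = \left(- \frac{1}{13}\right) \left(-10\right) = \frac{10}{13}$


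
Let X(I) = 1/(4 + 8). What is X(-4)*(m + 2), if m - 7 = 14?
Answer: 23/12 ≈ 1.9167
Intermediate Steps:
m = 21 (m = 7 + 14 = 21)
X(I) = 1/12
X(-4)*(m + 2) = (21 + 2)/12 = (1/12)*23 = 23/12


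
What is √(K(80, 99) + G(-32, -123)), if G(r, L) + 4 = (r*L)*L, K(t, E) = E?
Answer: I*√484033 ≈ 695.72*I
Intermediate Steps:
G(r, L) = -4 + r*L² (G(r, L) = -4 + (r*L)*L = -4 + (L*r)*L = -4 + r*L²)
√(K(80, 99) + G(-32, -123)) = √(99 + (-4 - 32*(-123)²)) = √(99 + (-4 - 32*15129)) = √(99 + (-4 - 484128)) = √(99 - 484132) = √(-484033) = I*√484033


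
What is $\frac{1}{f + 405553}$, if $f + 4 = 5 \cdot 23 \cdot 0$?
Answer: $\frac{1}{405549} \approx 2.4658 \cdot 10^{-6}$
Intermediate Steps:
$f = -4$ ($f = -4 + 5 \cdot 23 \cdot 0 = -4 + 115 \cdot 0 = -4 + 0 = -4$)
$\frac{1}{f + 405553} = \frac{1}{-4 + 405553} = \frac{1}{405549}$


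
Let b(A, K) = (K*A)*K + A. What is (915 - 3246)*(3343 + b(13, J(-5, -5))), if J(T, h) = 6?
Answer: -8913744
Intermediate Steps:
b(A, K) = A + A*K² (b(A, K) = (A*K)*K + A = A*K² + A = A + A*K²)
(915 - 3246)*(3343 + b(13, J(-5, -5))) = (915 - 3246)*(3343 + 13*(1 + 6²)) = -2331*(3343 + 13*(1 + 36)) = -2331*(3343 + 13*37) = -2331*(3343 + 481) = -2331*3824 = -8913744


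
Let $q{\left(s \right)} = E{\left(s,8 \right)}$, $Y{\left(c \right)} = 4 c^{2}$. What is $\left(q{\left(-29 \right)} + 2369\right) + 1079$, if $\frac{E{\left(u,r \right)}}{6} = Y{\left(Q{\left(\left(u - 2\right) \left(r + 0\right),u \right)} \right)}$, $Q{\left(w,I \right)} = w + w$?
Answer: $5907832$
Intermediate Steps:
$Q{\left(w,I \right)} = 2 w$
$E{\left(u,r \right)} = 96 r^{2} \left(-2 + u\right)^{2}$ ($E{\left(u,r \right)} = 6 \cdot 4 \left(2 \left(u - 2\right) \left(r + 0\right)\right)^{2} = 6 \cdot 4 \left(2 \left(-2 + u\right) r\right)^{2} = 6 \cdot 4 \left(2 r \left(-2 + u\right)\right)^{2} = 6 \cdot 4 \cdot 4 r^{2} \left(-2 + u\right)^{2} = 6 \cdot 16 r^{2} \left(-2 + u\right)^{2} = 96 r^{2} \left(-2 + u\right)^{2}$)
$q{\left(s \right)} = 6144 \left(-2 + s\right)^{2}$ ($q{\left(s \right)} = 96 \cdot 8^{2} \left(-2 + s\right)^{2} = 96 \cdot 64 \left(-2 + s\right)^{2} = 6144 \left(-2 + s\right)^{2}$)
$\left(q{\left(-29 \right)} + 2369\right) + 1079 = \left(6144 \left(-2 - 29\right)^{2} + 2369\right) + 1079 = \left(6144 \left(-31\right)^{2} + 2369\right) + 1079 = \left(6144 \cdot 961 + 2369\right) + 1079 = \left(5904384 + 2369\right) + 1079 = 5906753 + 1079 = 5907832$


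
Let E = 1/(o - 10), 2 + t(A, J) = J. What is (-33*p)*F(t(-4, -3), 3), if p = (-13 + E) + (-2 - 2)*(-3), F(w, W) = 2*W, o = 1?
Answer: 220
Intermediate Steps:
t(A, J) = -2 + J
E = -⅑ (E = 1/(1 - 10) = 1/(-9) = -⅑ ≈ -0.11111)
p = -10/9 (p = (-13 - ⅑) + (-2 - 2)*(-3) = -118/9 - 4*(-3) = -118/9 + 12 = -10/9 ≈ -1.1111)
(-33*p)*F(t(-4, -3), 3) = (-33*(-10/9))*(2*3) = (110/3)*6 = 220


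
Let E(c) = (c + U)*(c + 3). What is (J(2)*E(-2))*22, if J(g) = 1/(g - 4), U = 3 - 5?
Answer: 44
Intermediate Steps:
U = -2
J(g) = 1/(-4 + g)
E(c) = (-2 + c)*(3 + c) (E(c) = (c - 2)*(c + 3) = (-2 + c)*(3 + c))
(J(2)*E(-2))*22 = ((-6 - 2 + (-2)**2)/(-4 + 2))*22 = ((-6 - 2 + 4)/(-2))*22 = -1/2*(-4)*22 = 2*22 = 44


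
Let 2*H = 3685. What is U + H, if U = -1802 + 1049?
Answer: 2179/2 ≈ 1089.5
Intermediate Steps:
H = 3685/2 (H = (½)*3685 = 3685/2 ≈ 1842.5)
U = -753
U + H = -753 + 3685/2 = 2179/2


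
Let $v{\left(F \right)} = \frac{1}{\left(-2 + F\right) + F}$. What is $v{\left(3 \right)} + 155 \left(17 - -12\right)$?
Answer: $\frac{17981}{4} \approx 4495.3$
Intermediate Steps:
$v{\left(F \right)} = \frac{1}{-2 + 2 F}$
$v{\left(3 \right)} + 155 \left(17 - -12\right) = \frac{1}{2 \left(-1 + 3\right)} + 155 \left(17 - -12\right) = \frac{1}{2 \cdot 2} + 155 \left(17 + 12\right) = \frac{1}{2} \cdot \frac{1}{2} + 155 \cdot 29 = \frac{1}{4} + 4495 = \frac{17981}{4}$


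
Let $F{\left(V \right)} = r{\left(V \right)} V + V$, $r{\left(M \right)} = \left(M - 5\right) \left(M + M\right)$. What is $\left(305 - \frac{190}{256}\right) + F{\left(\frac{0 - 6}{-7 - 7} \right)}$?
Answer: $\frac{13303223}{43904} \approx 303.01$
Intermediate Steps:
$r{\left(M \right)} = 2 M \left(-5 + M\right)$ ($r{\left(M \right)} = \left(-5 + M\right) 2 M = 2 M \left(-5 + M\right)$)
$F{\left(V \right)} = V + 2 V^{2} \left(-5 + V\right)$ ($F{\left(V \right)} = 2 V \left(-5 + V\right) V + V = 2 V^{2} \left(-5 + V\right) + V = V + 2 V^{2} \left(-5 + V\right)$)
$\left(305 - \frac{190}{256}\right) + F{\left(\frac{0 - 6}{-7 - 7} \right)} = \left(305 - \frac{190}{256}\right) + \frac{0 - 6}{-7 - 7} \left(1 + 2 \frac{0 - 6}{-7 - 7} \left(-5 + \frac{0 - 6}{-7 - 7}\right)\right) = \left(305 - \frac{95}{128}\right) + - \frac{6}{-14} \left(1 + 2 \left(- \frac{6}{-14}\right) \left(-5 - \frac{6}{-14}\right)\right) = \left(305 - \frac{95}{128}\right) + \left(-6\right) \left(- \frac{1}{14}\right) \left(1 + 2 \left(\left(-6\right) \left(- \frac{1}{14}\right)\right) \left(-5 - - \frac{3}{7}\right)\right) = \frac{38945}{128} + \frac{3 \left(1 + 2 \cdot \frac{3}{7} \left(-5 + \frac{3}{7}\right)\right)}{7} = \frac{38945}{128} + \frac{3 \left(1 + 2 \cdot \frac{3}{7} \left(- \frac{32}{7}\right)\right)}{7} = \frac{38945}{128} + \frac{3 \left(1 - \frac{192}{49}\right)}{7} = \frac{38945}{128} + \frac{3}{7} \left(- \frac{143}{49}\right) = \frac{38945}{128} - \frac{429}{343} = \frac{13303223}{43904}$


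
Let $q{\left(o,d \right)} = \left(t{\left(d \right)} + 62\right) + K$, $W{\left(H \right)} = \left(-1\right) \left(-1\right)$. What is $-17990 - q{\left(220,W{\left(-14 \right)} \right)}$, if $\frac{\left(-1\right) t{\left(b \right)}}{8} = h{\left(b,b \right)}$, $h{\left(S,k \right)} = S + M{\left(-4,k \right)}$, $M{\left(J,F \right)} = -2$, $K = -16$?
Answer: $-18044$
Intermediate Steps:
$h{\left(S,k \right)} = -2 + S$ ($h{\left(S,k \right)} = S - 2 = -2 + S$)
$t{\left(b \right)} = 16 - 8 b$ ($t{\left(b \right)} = - 8 \left(-2 + b\right) = 16 - 8 b$)
$W{\left(H \right)} = 1$
$q{\left(o,d \right)} = 62 - 8 d$ ($q{\left(o,d \right)} = \left(\left(16 - 8 d\right) + 62\right) - 16 = \left(78 - 8 d\right) - 16 = 62 - 8 d$)
$-17990 - q{\left(220,W{\left(-14 \right)} \right)} = -17990 - \left(62 - 8\right) = -17990 - 54 = -18044$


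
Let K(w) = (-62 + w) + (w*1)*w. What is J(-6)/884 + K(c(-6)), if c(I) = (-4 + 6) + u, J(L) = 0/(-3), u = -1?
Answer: -60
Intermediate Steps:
J(L) = 0 (J(L) = 0*(-⅓) = 0)
c(I) = 1 (c(I) = (-4 + 6) - 1 = 2 - 1 = 1)
K(w) = -62 + w + w² (K(w) = (-62 + w) + w*w = (-62 + w) + w² = -62 + w + w²)
J(-6)/884 + K(c(-6)) = 0/884 + (-62 + 1 + 1²) = (1/884)*0 + (-62 + 1 + 1) = 0 - 60 = -60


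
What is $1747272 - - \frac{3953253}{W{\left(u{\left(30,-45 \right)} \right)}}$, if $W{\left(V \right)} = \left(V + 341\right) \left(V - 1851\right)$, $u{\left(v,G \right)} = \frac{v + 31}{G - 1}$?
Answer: $\frac{2326238592791652}{1331359375} \approx 1.7473 \cdot 10^{6}$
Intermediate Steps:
$u{\left(v,G \right)} = \frac{31 + v}{-1 + G}$
$W{\left(V \right)} = \left(-1851 + V\right) \left(341 + V\right)$ ($W{\left(V \right)} = \left(341 + V\right) \left(-1851 + V\right) = \left(-1851 + V\right) \left(341 + V\right)$)
$1747272 - - \frac{3953253}{W{\left(u{\left(30,-45 \right)} \right)}} = 1747272 - - \frac{3953253}{-631191 + \left(\frac{31 + 30}{-1 - 45}\right)^{2} - 1510 \frac{31 + 30}{-1 - 45}} = 1747272 - - \frac{3953253}{-631191 + \left(\frac{1}{-46} \cdot 61\right)^{2} - 1510 \frac{1}{-46} \cdot 61} = 1747272 - - \frac{3953253}{-631191 + \left(\left(- \frac{1}{46}\right) 61\right)^{2} - 1510 \left(\left(- \frac{1}{46}\right) 61\right)} = 1747272 - - \frac{3953253}{-631191 + \left(- \frac{61}{46}\right)^{2} - - \frac{46055}{23}} = 1747272 - - \frac{3953253}{-631191 + \frac{3721}{2116} + \frac{46055}{23}} = 1747272 - - \frac{3953253}{- \frac{1331359375}{2116}} = 1747272 - \left(-3953253\right) \left(- \frac{2116}{1331359375}\right) = 1747272 - \frac{8365083348}{1331359375} = \frac{2326238592791652}{1331359375}$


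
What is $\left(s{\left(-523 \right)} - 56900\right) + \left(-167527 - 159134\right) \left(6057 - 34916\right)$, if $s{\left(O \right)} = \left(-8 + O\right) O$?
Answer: $9427330612$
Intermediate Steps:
$s{\left(O \right)} = O \left(-8 + O\right)$
$\left(s{\left(-523 \right)} - 56900\right) + \left(-167527 - 159134\right) \left(6057 - 34916\right) = \left(- 523 \left(-8 - 523\right) - 56900\right) + \left(-167527 - 159134\right) \left(6057 - 34916\right) = \left(\left(-523\right) \left(-531\right) - 56900\right) - -9427109799 = \left(277713 - 56900\right) + 9427109799 = 220813 + 9427109799 = 9427330612$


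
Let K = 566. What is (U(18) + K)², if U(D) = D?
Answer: 341056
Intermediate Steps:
(U(18) + K)² = (18 + 566)² = 584² = 341056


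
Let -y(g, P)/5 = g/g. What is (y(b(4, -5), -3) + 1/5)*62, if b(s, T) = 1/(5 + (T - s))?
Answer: -1488/5 ≈ -297.60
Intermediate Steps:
b(s, T) = 1/(5 + T - s)
y(g, P) = -5 (y(g, P) = -5*g/g = -5*1 = -5)
(y(b(4, -5), -3) + 1/5)*62 = (-5 + 1/5)*62 = (-5 + ⅕)*62 = -24/5*62 = -1488/5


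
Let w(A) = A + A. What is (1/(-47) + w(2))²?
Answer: 34969/2209 ≈ 15.830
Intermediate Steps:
w(A) = 2*A
(1/(-47) + w(2))² = (1/(-47) + 2*2)² = (-1/47 + 4)² = (187/47)² = 34969/2209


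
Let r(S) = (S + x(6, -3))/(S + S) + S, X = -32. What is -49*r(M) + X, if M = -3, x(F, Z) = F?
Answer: 279/2 ≈ 139.50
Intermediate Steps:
r(S) = S + (6 + S)/(2*S) (r(S) = (S + 6)/(S + S) + S = (6 + S)/((2*S)) + S = (6 + S)*(1/(2*S)) + S = (6 + S)/(2*S) + S = S + (6 + S)/(2*S))
-49*r(M) + X = -49*(½ - 3 + 3/(-3)) - 32 = -49*(½ - 3 + 3*(-⅓)) - 32 = -49*(½ - 3 - 1) - 32 = -49*(-7/2) - 32 = 343/2 - 32 = 279/2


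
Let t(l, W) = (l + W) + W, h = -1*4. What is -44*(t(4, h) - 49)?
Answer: 2332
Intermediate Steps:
h = -4
t(l, W) = l + 2*W (t(l, W) = (W + l) + W = l + 2*W)
-44*(t(4, h) - 49) = -44*((4 + 2*(-4)) - 49) = -44*((4 - 8) - 49) = -44*(-4 - 49) = -44*(-53) = 2332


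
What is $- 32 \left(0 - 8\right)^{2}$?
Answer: $-2048$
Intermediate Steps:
$- 32 \left(0 - 8\right)^{2} = - 32 \left(-8\right)^{2} = \left(-32\right) 64 = -2048$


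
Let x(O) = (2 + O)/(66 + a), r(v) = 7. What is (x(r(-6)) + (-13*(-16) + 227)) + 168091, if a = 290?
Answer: 59995265/356 ≈ 1.6853e+5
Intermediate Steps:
x(O) = 1/178 + O/356 (x(O) = (2 + O)/(66 + 290) = (2 + O)/356 = (2 + O)*(1/356) = 1/178 + O/356)
(x(r(-6)) + (-13*(-16) + 227)) + 168091 = ((1/178 + (1/356)*7) + (-13*(-16) + 227)) + 168091 = ((1/178 + 7/356) + (208 + 227)) + 168091 = (9/356 + 435) + 168091 = 154869/356 + 168091 = 59995265/356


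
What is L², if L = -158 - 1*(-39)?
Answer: 14161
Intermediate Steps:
L = -119 (L = -158 + 39 = -119)
L² = (-119)² = 14161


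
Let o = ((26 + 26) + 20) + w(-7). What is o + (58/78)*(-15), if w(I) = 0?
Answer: 791/13 ≈ 60.846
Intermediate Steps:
o = 72 (o = ((26 + 26) + 20) + 0 = (52 + 20) + 0 = 72 + 0 = 72)
o + (58/78)*(-15) = 72 + (58/78)*(-15) = 72 + (58*(1/78))*(-15) = 72 + (29/39)*(-15) = 72 - 145/13 = 791/13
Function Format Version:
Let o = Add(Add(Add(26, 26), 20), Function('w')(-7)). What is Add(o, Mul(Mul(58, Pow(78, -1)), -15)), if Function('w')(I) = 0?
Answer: Rational(791, 13) ≈ 60.846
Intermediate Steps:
o = 72 (o = Add(Add(Add(26, 26), 20), 0) = Add(Add(52, 20), 0) = Add(72, 0) = 72)
Add(o, Mul(Mul(58, Pow(78, -1)), -15)) = Add(72, Mul(Mul(58, Pow(78, -1)), -15)) = Add(72, Mul(Mul(58, Rational(1, 78)), -15)) = Add(72, Mul(Rational(29, 39), -15)) = Add(72, Rational(-145, 13)) = Rational(791, 13)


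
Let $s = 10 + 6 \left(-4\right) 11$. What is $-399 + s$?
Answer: $-653$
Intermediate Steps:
$s = -254$ ($s = 10 - 264 = -254$)
$-399 + s = -399 - 254 = -653$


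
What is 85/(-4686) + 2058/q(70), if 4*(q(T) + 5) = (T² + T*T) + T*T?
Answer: 4665919/8598810 ≈ 0.54262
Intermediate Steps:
q(T) = -5 + 3*T²/4 (q(T) = -5 + ((T² + T*T) + T*T)/4 = -5 + ((T² + T²) + T²)/4 = -5 + (2*T² + T²)/4 = -5 + (3*T²)/4 = -5 + 3*T²/4)
85/(-4686) + 2058/q(70) = 85/(-4686) + 2058/(-5 + (¾)*70²) = 85*(-1/4686) + 2058/(-5 + (¾)*4900) = -85/4686 + 2058/(-5 + 3675) = -85/4686 + 2058/3670 = -85/4686 + 2058*(1/3670) = -85/4686 + 1029/1835 = 4665919/8598810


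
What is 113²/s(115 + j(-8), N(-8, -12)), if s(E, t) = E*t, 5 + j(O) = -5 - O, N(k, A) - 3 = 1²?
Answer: 113/4 ≈ 28.250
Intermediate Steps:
N(k, A) = 4 (N(k, A) = 3 + 1² = 3 + 1 = 4)
j(O) = -10 - O (j(O) = -5 + (-5 - O) = -10 - O)
113²/s(115 + j(-8), N(-8, -12)) = 113²/(((115 + (-10 - 1*(-8)))*4)) = 12769/(((115 + (-10 + 8))*4)) = 12769/(((115 - 2)*4)) = 12769/((113*4)) = 12769/452 = 12769*(1/452) = 113/4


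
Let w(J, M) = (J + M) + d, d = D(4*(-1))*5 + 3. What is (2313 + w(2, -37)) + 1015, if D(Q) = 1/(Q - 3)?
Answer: 23067/7 ≈ 3295.3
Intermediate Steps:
D(Q) = 1/(-3 + Q)
d = 16/7 (d = 5/(-3 + 4*(-1)) + 3 = 5/(-3 - 4) + 3 = 5/(-7) + 3 = -⅐*5 + 3 = -5/7 + 3 = 16/7 ≈ 2.2857)
w(J, M) = 16/7 + J + M (w(J, M) = (J + M) + 16/7 = 16/7 + J + M)
(2313 + w(2, -37)) + 1015 = (2313 + (16/7 + 2 - 37)) + 1015 = (2313 - 229/7) + 1015 = 15962/7 + 1015 = 23067/7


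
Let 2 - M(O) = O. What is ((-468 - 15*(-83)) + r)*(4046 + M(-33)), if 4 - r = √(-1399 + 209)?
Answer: 3187261 - 4081*I*√1190 ≈ 3.1873e+6 - 1.4078e+5*I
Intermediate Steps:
r = 4 - I*√1190 (r = 4 - √(-1399 + 209) = 4 - √(-1190) = 4 - I*√1190 ≈ 4.0 - 34.496*I)
M(O) = 2 - O
((-468 - 15*(-83)) + r)*(4046 + M(-33)) = ((-468 - 15*(-83)) + (4 - I*√1190))*(4046 + (2 - 1*(-33))) = ((-468 + 1245) + (4 - I*√1190))*(4046 + (2 + 33)) = (777 + (4 - I*√1190))*(4046 + 35) = (781 - I*√1190)*4081 = 3187261 - 4081*I*√1190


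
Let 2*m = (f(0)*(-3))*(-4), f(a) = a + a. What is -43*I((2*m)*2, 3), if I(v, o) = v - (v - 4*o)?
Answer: -516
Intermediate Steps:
f(a) = 2*a
m = 0 (m = (((2*0)*(-3))*(-4))/2 = ((0*(-3))*(-4))/2 = (0*(-4))/2 = (½)*0 = 0)
I(v, o) = 4*o (I(v, o) = v + (-v + 4*o) = 4*o)
-43*I((2*m)*2, 3) = -172*3 = -43*12 = -516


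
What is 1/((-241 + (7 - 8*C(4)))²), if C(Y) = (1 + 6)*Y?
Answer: 1/209764 ≈ 4.7673e-6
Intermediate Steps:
C(Y) = 7*Y
1/((-241 + (7 - 8*C(4)))²) = 1/((-241 + (7 - 56*4))²) = 1/((-241 + (7 - 8*28))²) = 1/((-241 + (7 - 224))²) = 1/((-241 - 217)²) = 1/((-458)²) = 1/209764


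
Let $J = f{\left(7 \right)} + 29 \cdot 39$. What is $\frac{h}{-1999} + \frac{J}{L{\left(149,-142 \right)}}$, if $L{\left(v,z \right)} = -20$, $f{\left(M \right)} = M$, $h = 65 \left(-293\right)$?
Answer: $- \frac{946981}{19990} \approx -47.373$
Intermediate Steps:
$h = -19045$
$J = 1138$ ($J = 7 + 29 \cdot 39 = 7 + 1131 = 1138$)
$\frac{h}{-1999} + \frac{J}{L{\left(149,-142 \right)}} = - \frac{19045}{-1999} + \frac{1138}{-20} = \left(-19045\right) \left(- \frac{1}{1999}\right) + 1138 \left(- \frac{1}{20}\right) = \frac{19045}{1999} - \frac{569}{10} = - \frac{946981}{19990}$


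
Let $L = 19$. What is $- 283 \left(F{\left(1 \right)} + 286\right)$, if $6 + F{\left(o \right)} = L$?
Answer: $-84617$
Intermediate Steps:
$F{\left(o \right)} = 13$ ($F{\left(o \right)} = -6 + 19 = 13$)
$- 283 \left(F{\left(1 \right)} + 286\right) = - 283 \left(13 + 286\right) = \left(-283\right) 299 = -84617$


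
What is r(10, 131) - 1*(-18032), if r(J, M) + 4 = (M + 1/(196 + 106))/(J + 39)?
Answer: 266817907/14798 ≈ 18031.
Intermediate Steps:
r(J, M) = -4 + (1/302 + M)/(39 + J) (r(J, M) = -4 + (M + 1/(196 + 106))/(J + 39) = -4 + (M + 1/302)/(39 + J) = -4 + (1/302 + M)/(39 + J))
r(10, 131) - 1*(-18032) = (-47111/302 + 131 - 4*10)/(39 + 10) - 1*(-18032) = (-47111/302 + 131 - 40)/49 + 18032 = (1/49)*(-19629/302) + 18032 = -19629/14798 + 18032 = 266817907/14798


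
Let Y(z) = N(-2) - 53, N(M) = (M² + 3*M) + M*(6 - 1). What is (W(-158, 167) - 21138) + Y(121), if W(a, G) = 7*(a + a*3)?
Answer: -25627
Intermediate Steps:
N(M) = M² + 8*M (N(M) = (M² + 3*M) + M*5 = (M² + 3*M) + 5*M = M² + 8*M)
Y(z) = -65 (Y(z) = -2*(8 - 2) - 53 = -2*6 - 53 = -12 - 53 = -65)
W(a, G) = 28*a (W(a, G) = 7*(a + 3*a) = 7*(4*a) = 28*a)
(W(-158, 167) - 21138) + Y(121) = (28*(-158) - 21138) - 65 = (-4424 - 21138) - 65 = -25562 - 65 = -25627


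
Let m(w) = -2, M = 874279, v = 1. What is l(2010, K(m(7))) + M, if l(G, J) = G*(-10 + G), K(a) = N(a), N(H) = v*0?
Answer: 4894279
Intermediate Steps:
N(H) = 0 (N(H) = 1*0 = 0)
K(a) = 0
l(2010, K(m(7))) + M = 2010*(-10 + 2010) + 874279 = 2010*2000 + 874279 = 4020000 + 874279 = 4894279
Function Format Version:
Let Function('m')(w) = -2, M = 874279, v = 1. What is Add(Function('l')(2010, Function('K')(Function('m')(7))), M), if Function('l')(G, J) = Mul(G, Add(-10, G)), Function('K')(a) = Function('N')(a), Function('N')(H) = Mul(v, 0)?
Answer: 4894279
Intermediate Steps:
Function('N')(H) = 0 (Function('N')(H) = Mul(1, 0) = 0)
Function('K')(a) = 0
Add(Function('l')(2010, Function('K')(Function('m')(7))), M) = Add(Mul(2010, Add(-10, 2010)), 874279) = Add(Mul(2010, 2000), 874279) = Add(4020000, 874279) = 4894279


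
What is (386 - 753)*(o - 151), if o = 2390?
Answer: -821713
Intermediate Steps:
(386 - 753)*(o - 151) = (386 - 753)*(2390 - 151) = -367*2239 = -821713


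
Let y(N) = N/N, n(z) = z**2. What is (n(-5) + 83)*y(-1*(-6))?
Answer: 108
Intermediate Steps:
y(N) = 1
(n(-5) + 83)*y(-1*(-6)) = ((-5)**2 + 83)*1 = (25 + 83)*1 = 108*1 = 108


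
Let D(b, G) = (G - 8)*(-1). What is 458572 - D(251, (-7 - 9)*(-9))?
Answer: 458708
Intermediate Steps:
D(b, G) = 8 - G (D(b, G) = (-8 + G)*(-1) = 8 - G)
458572 - D(251, (-7 - 9)*(-9)) = 458572 - (8 - (-7 - 9)*(-9)) = 458572 - (8 - (-16)*(-9)) = 458572 - (8 - 1*144) = 458572 - (8 - 144) = 458572 - 1*(-136) = 458572 + 136 = 458708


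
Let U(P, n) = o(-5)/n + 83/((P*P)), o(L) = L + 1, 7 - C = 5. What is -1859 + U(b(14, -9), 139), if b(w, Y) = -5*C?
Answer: -25828963/13900 ≈ -1858.2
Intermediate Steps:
C = 2 (C = 7 - 1*5 = 7 - 5 = 2)
o(L) = 1 + L
b(w, Y) = -10 (b(w, Y) = -5*2 = -10)
U(P, n) = -4/n + 83/P² (U(P, n) = (1 - 5)/n + 83/((P*P)) = -4/n + 83/(P²) = -4/n + 83/P²)
-1859 + U(b(14, -9), 139) = -1859 + (-4/139 + 83/(-10)²) = -1859 + (-4*1/139 + 83*(1/100)) = -1859 + (-4/139 + 83/100) = -1859 + 11137/13900 = -25828963/13900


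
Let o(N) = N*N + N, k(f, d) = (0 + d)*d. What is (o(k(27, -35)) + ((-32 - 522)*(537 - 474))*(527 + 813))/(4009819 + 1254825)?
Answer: -3233345/376046 ≈ -8.5983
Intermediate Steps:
k(f, d) = d² (k(f, d) = d*d = d²)
o(N) = N + N² (o(N) = N² + N = N + N²)
(o(k(27, -35)) + ((-32 - 522)*(537 - 474))*(527 + 813))/(4009819 + 1254825) = ((-35)²*(1 + (-35)²) + ((-32 - 522)*(537 - 474))*(527 + 813))/(4009819 + 1254825) = (1225*(1 + 1225) - 554*63*1340)/5264644 = (1225*1226 - 34902*1340)*(1/5264644) = (1501850 - 46768680)*(1/5264644) = -45266830*1/5264644 = -3233345/376046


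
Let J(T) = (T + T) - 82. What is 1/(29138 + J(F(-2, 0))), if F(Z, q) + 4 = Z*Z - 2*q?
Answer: 1/29056 ≈ 3.4416e-5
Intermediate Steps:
F(Z, q) = -4 + Z**2 - 2*q (F(Z, q) = -4 + (Z*Z - 2*q) = -4 + (Z**2 - 2*q) = -4 + Z**2 - 2*q)
J(T) = -82 + 2*T (J(T) = 2*T - 82 = -82 + 2*T)
1/(29138 + J(F(-2, 0))) = 1/(29138 + (-82 + 2*(-4 + (-2)**2 - 2*0))) = 1/(29138 + (-82 + 2*(-4 + 4 + 0))) = 1/(29138 + (-82 + 2*0)) = 1/(29138 + (-82 + 0)) = 1/(29138 - 82) = 1/29056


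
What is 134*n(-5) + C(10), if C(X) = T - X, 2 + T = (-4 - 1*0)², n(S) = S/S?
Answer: 138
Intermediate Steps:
n(S) = 1
T = 14 (T = -2 + (-4 - 1*0)² = -2 + (-4 + 0)² = -2 + (-4)² = -2 + 16 = 14)
C(X) = 14 - X
134*n(-5) + C(10) = 134*1 + (14 - 1*10) = 134 + (14 - 10) = 134 + 4 = 138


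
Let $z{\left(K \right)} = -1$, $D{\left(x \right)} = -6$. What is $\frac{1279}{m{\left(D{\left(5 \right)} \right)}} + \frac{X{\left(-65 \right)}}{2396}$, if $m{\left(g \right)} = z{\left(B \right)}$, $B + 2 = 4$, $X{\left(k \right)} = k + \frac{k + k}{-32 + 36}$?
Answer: $- \frac{6129163}{4792} \approx -1279.0$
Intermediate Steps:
$X{\left(k \right)} = \frac{3 k}{2}$ ($X{\left(k \right)} = k + \frac{2 k}{4} = k + 2 k \frac{1}{4} = k + \frac{k}{2} = \frac{3 k}{2}$)
$B = 2$ ($B = -2 + 4 = 2$)
$m{\left(g \right)} = -1$
$\frac{1279}{m{\left(D{\left(5 \right)} \right)}} + \frac{X{\left(-65 \right)}}{2396} = \frac{1279}{-1} + \frac{\frac{3}{2} \left(-65\right)}{2396} = 1279 \left(-1\right) - \frac{195}{4792} = -1279 - \frac{195}{4792} = - \frac{6129163}{4792}$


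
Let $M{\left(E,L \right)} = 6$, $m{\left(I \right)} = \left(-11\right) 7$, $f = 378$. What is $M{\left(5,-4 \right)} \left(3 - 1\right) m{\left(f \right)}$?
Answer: $-924$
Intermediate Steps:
$m{\left(I \right)} = -77$
$M{\left(5,-4 \right)} \left(3 - 1\right) m{\left(f \right)} = 6 \left(3 - 1\right) \left(-77\right) = 6 \cdot 2 \left(-77\right) = 12 \left(-77\right) = -924$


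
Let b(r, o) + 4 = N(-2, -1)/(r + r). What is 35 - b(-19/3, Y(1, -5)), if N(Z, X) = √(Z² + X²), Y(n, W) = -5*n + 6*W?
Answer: 39 + 3*√5/38 ≈ 39.177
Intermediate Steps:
N(Z, X) = √(X² + Z²)
b(r, o) = -4 + √5/(2*r) (b(r, o) = -4 + √((-1)² + (-2)²)/(r + r) = -4 + √(1 + 4)/((2*r)) = -4 + √5*(1/(2*r)) = -4 + √5/(2*r))
35 - b(-19/3, Y(1, -5)) = 35 - (-4 + √5/(2*((-19/3)))) = 35 - (-4 + √5/(2*((-19*⅓)))) = 35 - (-4 + √5/(2*(-19/3))) = 35 - (-4 + (½)*√5*(-3/19)) = 35 - (-4 - 3*√5/38) = 35 + (4 + 3*√5/38) = 39 + 3*√5/38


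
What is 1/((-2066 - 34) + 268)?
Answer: -1/1832 ≈ -0.00054585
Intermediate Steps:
1/((-2066 - 34) + 268) = 1/(-2100 + 268) = 1/(-1832) = -1/1832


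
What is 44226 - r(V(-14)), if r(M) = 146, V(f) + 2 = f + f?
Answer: 44080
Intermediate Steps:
V(f) = -2 + 2*f (V(f) = -2 + (f + f) = -2 + 2*f)
44226 - r(V(-14)) = 44226 - 1*146 = 44226 - 146 = 44080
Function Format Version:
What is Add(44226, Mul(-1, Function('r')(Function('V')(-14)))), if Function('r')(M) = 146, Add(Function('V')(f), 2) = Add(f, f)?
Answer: 44080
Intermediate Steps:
Function('V')(f) = Add(-2, Mul(2, f)) (Function('V')(f) = Add(-2, Add(f, f)) = Add(-2, Mul(2, f)))
Add(44226, Mul(-1, Function('r')(Function('V')(-14)))) = Add(44226, Mul(-1, 146)) = Add(44226, -146) = 44080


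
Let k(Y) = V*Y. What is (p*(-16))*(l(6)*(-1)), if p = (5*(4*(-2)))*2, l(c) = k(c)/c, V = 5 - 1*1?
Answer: -5120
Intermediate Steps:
V = 4 (V = 5 - 1 = 4)
k(Y) = 4*Y
l(c) = 4 (l(c) = (4*c)/c = 4)
p = -80 (p = (5*(-8))*2 = -40*2 = -80)
(p*(-16))*(l(6)*(-1)) = (-80*(-16))*(4*(-1)) = 1280*(-4) = -5120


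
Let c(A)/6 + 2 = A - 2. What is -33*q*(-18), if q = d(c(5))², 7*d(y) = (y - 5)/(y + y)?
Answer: 33/392 ≈ 0.084184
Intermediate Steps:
c(A) = -24 + 6*A (c(A) = -12 + 6*(A - 2) = -12 + 6*(-2 + A) = -12 + (-12 + 6*A) = -24 + 6*A)
d(y) = (-5 + y)/(14*y) (d(y) = ((y - 5)/(y + y))/7 = ((-5 + y)/((2*y)))/7 = ((-5 + y)*(1/(2*y)))/7 = ((-5 + y)/(2*y))/7 = (-5 + y)/(14*y))
q = 1/7056 (q = ((-5 + (-24 + 6*5))/(14*(-24 + 6*5)))² = ((-5 + (-24 + 30))/(14*(-24 + 30)))² = ((1/14)*(-5 + 6)/6)² = ((1/14)*(⅙)*1)² = (1/84)² = 1/7056 ≈ 0.00014172)
-33*q*(-18) = -33*1/7056*(-18) = -11/2352*(-18) = 33/392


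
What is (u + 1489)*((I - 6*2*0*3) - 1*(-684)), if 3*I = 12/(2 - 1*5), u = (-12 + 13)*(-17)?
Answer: 3014656/3 ≈ 1.0049e+6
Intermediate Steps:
u = -17 (u = 1*(-17) = -17)
I = -4/3 (I = (12/(2 - 1*5))/3 = (12/(2 - 5))/3 = (12/(-3))/3 = (12*(-1/3))/3 = (1/3)*(-4) = -4/3 ≈ -1.3333)
(u + 1489)*((I - 6*2*0*3) - 1*(-684)) = (-17 + 1489)*((-4/3 - 6*2*0*3) - 1*(-684)) = 1472*((-4/3 - 0*3) + 684) = 1472*((-4/3 - 6*0) + 684) = 1472*((-4/3 + 0) + 684) = 1472*(-4/3 + 684) = 1472*(2048/3) = 3014656/3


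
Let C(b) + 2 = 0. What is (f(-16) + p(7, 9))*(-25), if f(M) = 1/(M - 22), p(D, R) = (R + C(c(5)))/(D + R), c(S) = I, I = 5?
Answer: -3125/304 ≈ -10.280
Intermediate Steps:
c(S) = 5
C(b) = -2 (C(b) = -2 + 0 = -2)
p(D, R) = (-2 + R)/(D + R) (p(D, R) = (R - 2)/(D + R) = (-2 + R)/(D + R))
f(M) = 1/(-22 + M)
(f(-16) + p(7, 9))*(-25) = (1/(-22 - 16) + (-2 + 9)/(7 + 9))*(-25) = (1/(-38) + 7/16)*(-25) = (-1/38 + (1/16)*7)*(-25) = (-1/38 + 7/16)*(-25) = (125/304)*(-25) = -3125/304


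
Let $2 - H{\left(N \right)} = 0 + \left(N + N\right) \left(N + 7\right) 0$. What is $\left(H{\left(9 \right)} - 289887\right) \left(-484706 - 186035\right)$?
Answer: $194437754785$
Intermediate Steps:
$H{\left(N \right)} = 2$ ($H{\left(N \right)} = 2 - \left(0 + \left(N + N\right) \left(N + 7\right) 0\right) = 2 - \left(0 + 2 N \left(7 + N\right) 0\right) = 2 - \left(0 + 0\right) = 2 - 0 = 2 + 0 = 2$)
$\left(H{\left(9 \right)} - 289887\right) \left(-484706 - 186035\right) = \left(2 - 289887\right) \left(-484706 - 186035\right) = \left(-289885\right) \left(-670741\right) = 194437754785$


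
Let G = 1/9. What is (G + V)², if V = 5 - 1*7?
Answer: 289/81 ≈ 3.5679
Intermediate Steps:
G = ⅑ ≈ 0.11111
V = -2 (V = 5 - 7 = -2)
(G + V)² = (⅑ - 2)² = (-17/9)² = 289/81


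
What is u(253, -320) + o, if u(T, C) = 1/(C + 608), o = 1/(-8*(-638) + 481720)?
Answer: 60889/17525664 ≈ 0.0034743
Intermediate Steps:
o = 1/486824 (o = 1/(5104 + 481720) = 1/486824 ≈ 2.0541e-6)
u(T, C) = 1/(608 + C)
u(253, -320) + o = 1/(608 - 320) + 1/486824 = 1/288 + 1/486824 = 60889/17525664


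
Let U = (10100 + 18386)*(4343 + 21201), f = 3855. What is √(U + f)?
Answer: √727650239 ≈ 26975.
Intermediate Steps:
U = 727646384 (U = 28486*25544 = 727646384)
√(U + f) = √(727646384 + 3855) = √727650239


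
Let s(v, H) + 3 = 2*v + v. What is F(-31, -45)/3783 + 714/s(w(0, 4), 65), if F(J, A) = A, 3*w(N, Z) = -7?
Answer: -450252/6305 ≈ -71.412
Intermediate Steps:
w(N, Z) = -7/3 (w(N, Z) = (1/3)*(-7) = -7/3)
s(v, H) = -3 + 3*v (s(v, H) = -3 + (2*v + v) = -3 + 3*v)
F(-31, -45)/3783 + 714/s(w(0, 4), 65) = -45/3783 + 714/(-3 + 3*(-7/3)) = -45*1/3783 + 714/(-3 - 7) = -15/1261 + 714/(-10) = -15/1261 + 714*(-1/10) = -15/1261 - 357/5 = -450252/6305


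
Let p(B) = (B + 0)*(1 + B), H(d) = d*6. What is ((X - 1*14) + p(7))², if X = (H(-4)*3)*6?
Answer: 152100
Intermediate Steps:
H(d) = 6*d
p(B) = B*(1 + B)
X = -432 (X = ((6*(-4))*3)*6 = -24*3*6 = -72*6 = -432)
((X - 1*14) + p(7))² = ((-432 - 1*14) + 7*(1 + 7))² = ((-432 - 14) + 7*8)² = (-446 + 56)² = (-390)² = 152100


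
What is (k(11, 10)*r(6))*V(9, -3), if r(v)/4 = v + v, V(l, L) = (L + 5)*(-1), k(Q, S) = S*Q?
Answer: -10560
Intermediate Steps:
k(Q, S) = Q*S
V(l, L) = -5 - L (V(l, L) = (5 + L)*(-1) = -5 - L)
r(v) = 8*v (r(v) = 4*(v + v) = 4*(2*v) = 8*v)
(k(11, 10)*r(6))*V(9, -3) = ((11*10)*(8*6))*(-5 - 1*(-3)) = (110*48)*(-5 + 3) = 5280*(-2) = -10560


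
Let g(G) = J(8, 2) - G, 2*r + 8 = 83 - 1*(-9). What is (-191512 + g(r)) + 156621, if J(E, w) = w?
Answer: -34931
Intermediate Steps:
r = 42 (r = -4 + (83 - 1*(-9))/2 = -4 + (83 + 9)/2 = -4 + (½)*92 = -4 + 46 = 42)
g(G) = 2 - G
(-191512 + g(r)) + 156621 = (-191512 + (2 - 1*42)) + 156621 = (-191512 + (2 - 42)) + 156621 = (-191512 - 40) + 156621 = -191552 + 156621 = -34931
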